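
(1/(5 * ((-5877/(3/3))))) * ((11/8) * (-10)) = 0.00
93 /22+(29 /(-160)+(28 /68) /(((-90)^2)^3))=402091582106327 /99379467000000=4.05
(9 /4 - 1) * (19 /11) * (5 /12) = 475 /528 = 0.90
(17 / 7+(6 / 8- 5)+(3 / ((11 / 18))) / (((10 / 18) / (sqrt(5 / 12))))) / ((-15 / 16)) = 68 / 35- 432 *sqrt(15) / 275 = -4.14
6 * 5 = 30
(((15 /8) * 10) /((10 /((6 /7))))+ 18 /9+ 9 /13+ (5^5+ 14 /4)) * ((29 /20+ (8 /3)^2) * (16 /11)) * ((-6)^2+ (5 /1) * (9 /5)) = 1757262399 /1001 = 1755506.89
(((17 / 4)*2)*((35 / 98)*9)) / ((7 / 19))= 14535 / 196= 74.16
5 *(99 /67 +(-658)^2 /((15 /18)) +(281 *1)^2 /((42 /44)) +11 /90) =25422215477 /8442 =3011397.24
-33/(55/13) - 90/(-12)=-3/10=-0.30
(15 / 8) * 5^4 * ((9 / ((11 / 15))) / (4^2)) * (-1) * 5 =-6328125 / 1408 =-4494.41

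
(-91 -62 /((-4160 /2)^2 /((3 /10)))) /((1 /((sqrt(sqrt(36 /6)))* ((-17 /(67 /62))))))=1037405873011* 6^(1 /4) /724672000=2240.50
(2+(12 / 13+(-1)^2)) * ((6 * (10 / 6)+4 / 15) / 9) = 2618 / 585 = 4.48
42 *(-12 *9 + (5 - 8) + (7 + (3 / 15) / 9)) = -4367.07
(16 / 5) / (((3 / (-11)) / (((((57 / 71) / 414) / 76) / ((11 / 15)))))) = -2 / 4899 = -0.00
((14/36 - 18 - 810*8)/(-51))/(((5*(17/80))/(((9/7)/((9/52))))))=48654112/54621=890.76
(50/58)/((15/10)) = 50/87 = 0.57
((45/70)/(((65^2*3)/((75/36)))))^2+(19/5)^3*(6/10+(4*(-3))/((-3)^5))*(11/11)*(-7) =-249.43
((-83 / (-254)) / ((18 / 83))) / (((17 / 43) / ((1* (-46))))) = -6813221 / 38862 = -175.32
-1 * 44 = -44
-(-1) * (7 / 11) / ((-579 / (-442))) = 3094 / 6369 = 0.49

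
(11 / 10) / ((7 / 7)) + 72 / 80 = 2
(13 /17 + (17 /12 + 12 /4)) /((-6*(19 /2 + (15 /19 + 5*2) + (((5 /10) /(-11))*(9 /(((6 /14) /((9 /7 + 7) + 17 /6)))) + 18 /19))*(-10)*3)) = 220913 /81527580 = 0.00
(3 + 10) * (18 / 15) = 15.60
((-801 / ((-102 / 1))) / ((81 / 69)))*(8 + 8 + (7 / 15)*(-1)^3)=476951 / 4590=103.91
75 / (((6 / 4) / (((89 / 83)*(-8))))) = -35600 / 83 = -428.92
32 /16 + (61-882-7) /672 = 43 /56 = 0.77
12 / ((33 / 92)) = 368 / 11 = 33.45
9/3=3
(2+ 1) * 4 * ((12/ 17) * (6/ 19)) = 864/ 323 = 2.67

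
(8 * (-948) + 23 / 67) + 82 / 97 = -7582.81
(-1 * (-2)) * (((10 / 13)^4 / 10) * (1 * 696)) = 1392000 / 28561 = 48.74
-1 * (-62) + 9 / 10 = 629 / 10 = 62.90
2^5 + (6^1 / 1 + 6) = 44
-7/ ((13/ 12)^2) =-1008/ 169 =-5.96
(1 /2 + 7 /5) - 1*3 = -11 /10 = -1.10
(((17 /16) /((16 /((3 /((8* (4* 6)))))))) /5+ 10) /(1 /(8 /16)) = 819217 /163840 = 5.00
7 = 7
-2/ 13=-0.15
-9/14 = -0.64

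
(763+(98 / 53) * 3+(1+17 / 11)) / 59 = 449547 / 34397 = 13.07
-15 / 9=-5 / 3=-1.67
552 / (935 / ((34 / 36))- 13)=552 / 977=0.56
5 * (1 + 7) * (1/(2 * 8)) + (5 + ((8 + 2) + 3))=41/2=20.50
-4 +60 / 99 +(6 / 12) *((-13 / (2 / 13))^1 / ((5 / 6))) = -17851 / 330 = -54.09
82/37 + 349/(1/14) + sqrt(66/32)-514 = sqrt(33)/4 + 161846/37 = 4375.65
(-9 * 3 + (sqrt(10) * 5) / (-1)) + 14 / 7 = -40.81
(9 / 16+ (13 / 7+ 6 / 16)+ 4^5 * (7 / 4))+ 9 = 202025 / 112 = 1803.79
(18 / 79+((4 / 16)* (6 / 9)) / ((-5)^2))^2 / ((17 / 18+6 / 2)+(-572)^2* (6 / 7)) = 54059887 / 275667848661250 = 0.00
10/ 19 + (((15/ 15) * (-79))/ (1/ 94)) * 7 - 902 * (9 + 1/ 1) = -1159028/ 19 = -61001.47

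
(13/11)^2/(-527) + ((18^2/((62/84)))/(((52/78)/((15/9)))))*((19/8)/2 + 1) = 612316799/255068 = 2400.60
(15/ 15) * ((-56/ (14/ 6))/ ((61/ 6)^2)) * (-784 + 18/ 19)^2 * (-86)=16447553300736/ 1343281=12244313.22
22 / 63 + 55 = 3487 / 63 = 55.35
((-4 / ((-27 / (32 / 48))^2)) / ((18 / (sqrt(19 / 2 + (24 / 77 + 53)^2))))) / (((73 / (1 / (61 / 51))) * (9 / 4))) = -272 * sqrt(7514378) / 20246780169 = -0.00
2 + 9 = 11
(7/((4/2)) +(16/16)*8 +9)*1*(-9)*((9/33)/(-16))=1107/352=3.14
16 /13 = 1.23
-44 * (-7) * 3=924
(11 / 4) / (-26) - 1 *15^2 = -23411 / 104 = -225.11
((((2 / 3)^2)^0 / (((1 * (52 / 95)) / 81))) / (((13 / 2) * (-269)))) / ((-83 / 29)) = 0.03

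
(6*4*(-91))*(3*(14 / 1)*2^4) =-1467648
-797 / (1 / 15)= -11955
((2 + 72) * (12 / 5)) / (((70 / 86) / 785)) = 5994888 / 35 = 171282.51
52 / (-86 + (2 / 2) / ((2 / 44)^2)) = 0.13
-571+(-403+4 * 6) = -950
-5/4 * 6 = -15/2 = -7.50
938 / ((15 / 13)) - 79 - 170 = 8459 / 15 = 563.93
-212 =-212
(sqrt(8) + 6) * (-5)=-44.14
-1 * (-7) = 7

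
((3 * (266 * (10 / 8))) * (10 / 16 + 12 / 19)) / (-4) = -20055 / 64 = -313.36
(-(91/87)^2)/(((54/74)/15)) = -1531985/68121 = -22.49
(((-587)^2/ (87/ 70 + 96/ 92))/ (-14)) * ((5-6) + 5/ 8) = 39625435/ 9816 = 4036.82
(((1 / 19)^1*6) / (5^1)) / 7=6 / 665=0.01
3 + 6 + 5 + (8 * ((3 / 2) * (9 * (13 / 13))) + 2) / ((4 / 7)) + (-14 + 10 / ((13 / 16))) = 5325 / 26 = 204.81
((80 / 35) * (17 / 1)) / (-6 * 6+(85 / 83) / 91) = -293488 / 271823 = -1.08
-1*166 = -166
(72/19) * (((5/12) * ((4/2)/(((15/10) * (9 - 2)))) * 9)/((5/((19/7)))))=72/49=1.47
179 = 179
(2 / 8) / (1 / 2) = 0.50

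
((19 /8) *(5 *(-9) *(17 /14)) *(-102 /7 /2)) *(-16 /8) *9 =-6671565 /392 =-17019.30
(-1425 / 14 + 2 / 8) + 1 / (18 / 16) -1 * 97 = -49807 / 252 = -197.65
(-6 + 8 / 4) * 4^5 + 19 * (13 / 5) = -20233 / 5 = -4046.60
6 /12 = 1 /2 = 0.50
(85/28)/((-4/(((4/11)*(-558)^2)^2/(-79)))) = 8240540942160/66913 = 123153063.56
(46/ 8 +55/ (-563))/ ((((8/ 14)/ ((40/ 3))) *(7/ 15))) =318225/ 1126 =282.62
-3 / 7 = -0.43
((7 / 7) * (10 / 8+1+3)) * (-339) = -7119 / 4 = -1779.75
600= 600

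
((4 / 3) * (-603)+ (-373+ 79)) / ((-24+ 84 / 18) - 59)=3294 / 235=14.02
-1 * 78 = -78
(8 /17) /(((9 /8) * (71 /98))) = 6272 /10863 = 0.58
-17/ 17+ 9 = 8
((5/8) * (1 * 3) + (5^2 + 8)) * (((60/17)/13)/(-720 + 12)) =-1395/104312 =-0.01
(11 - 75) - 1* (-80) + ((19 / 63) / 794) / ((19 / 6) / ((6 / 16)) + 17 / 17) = 7558899 / 472430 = 16.00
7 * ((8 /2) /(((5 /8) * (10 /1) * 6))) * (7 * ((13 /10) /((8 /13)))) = 8281 /750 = 11.04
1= 1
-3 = -3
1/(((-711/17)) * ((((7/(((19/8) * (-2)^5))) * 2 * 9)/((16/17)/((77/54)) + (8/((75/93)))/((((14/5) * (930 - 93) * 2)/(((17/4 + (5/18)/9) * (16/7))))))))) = 2591973616/264008374245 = 0.01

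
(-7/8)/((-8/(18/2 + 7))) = 1.75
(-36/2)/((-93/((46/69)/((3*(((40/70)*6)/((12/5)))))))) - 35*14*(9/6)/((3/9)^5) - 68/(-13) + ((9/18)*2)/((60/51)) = -178598.89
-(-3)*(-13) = -39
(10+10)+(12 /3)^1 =24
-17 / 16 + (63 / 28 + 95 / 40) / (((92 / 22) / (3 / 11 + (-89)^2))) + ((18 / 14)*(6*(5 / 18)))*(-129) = 21852889 / 2576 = 8483.26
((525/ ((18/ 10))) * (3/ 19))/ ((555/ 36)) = 2100/ 703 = 2.99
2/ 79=0.03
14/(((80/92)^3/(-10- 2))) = -255507/1000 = -255.51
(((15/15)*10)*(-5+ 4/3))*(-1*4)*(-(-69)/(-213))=-10120/213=-47.51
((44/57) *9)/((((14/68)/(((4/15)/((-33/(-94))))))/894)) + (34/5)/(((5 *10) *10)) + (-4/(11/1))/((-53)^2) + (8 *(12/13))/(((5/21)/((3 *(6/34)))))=26033410324718219/1135267883750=22931.51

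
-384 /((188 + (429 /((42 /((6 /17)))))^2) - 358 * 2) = 0.75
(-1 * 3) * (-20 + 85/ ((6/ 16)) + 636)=-2528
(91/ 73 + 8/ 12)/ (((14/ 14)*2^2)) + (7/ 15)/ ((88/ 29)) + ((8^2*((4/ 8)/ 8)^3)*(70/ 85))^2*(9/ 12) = 0.63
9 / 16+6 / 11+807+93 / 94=809.10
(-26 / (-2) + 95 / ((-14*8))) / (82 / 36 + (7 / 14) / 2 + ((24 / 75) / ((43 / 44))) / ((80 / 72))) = 65838375 / 15292172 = 4.31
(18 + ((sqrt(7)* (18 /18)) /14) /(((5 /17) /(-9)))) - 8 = 10 - 153* sqrt(7) /70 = 4.22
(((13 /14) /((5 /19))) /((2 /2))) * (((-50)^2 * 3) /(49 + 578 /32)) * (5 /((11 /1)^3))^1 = 14820000 /9997141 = 1.48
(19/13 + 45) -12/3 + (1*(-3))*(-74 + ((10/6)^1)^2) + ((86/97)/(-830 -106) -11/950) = 256.12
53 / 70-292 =-20387 / 70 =-291.24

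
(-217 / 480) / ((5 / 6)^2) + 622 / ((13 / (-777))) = -483302463 / 13000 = -37177.11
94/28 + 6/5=4.56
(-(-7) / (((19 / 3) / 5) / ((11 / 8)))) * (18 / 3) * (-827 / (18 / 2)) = -318395 / 76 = -4189.41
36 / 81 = 4 / 9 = 0.44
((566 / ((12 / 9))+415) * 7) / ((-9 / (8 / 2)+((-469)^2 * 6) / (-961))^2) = 86833138504 / 27959908770369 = 0.00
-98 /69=-1.42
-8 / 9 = -0.89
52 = 52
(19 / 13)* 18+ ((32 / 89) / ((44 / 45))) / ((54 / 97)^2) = 28343428 / 1030887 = 27.49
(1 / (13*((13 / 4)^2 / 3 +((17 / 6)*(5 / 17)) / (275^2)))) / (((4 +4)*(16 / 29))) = 1315875 / 265837832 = 0.00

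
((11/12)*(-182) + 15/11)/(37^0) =-10921/66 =-165.47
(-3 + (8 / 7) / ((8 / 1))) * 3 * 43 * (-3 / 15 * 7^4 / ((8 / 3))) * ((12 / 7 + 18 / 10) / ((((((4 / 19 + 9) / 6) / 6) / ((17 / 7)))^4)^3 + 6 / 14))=49881611781675256691300158378663898619895195165570105344 / 91654023821361959244454565059699732023216926194115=544238.10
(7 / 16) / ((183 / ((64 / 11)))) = 28 / 2013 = 0.01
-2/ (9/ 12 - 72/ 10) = 40/ 129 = 0.31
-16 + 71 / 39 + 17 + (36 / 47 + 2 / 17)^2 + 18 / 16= 941383663 / 199181112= 4.73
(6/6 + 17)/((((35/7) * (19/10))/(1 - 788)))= -28332/19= -1491.16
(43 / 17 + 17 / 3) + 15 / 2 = 1601 / 102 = 15.70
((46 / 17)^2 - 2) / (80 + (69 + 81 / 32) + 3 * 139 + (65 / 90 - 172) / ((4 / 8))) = 442944 / 18808409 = 0.02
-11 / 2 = -5.50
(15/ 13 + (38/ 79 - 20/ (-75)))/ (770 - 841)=-29293/ 1093755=-0.03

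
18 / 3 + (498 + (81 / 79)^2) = 3152025 / 6241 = 505.05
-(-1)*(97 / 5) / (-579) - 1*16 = -16.03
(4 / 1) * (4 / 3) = 16 / 3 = 5.33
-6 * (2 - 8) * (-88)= -3168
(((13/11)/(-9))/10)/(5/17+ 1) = -221/21780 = -0.01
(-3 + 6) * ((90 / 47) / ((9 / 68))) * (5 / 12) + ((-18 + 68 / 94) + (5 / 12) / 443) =202243 / 249852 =0.81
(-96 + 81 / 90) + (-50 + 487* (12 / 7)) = 689.76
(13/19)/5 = 13/95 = 0.14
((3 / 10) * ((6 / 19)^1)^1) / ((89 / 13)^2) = 1521 / 752495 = 0.00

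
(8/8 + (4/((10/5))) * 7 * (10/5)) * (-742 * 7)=-150626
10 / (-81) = -10 / 81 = -0.12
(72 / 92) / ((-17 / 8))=-144 / 391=-0.37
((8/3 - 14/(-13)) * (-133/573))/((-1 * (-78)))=-9709/871533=-0.01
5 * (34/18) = 9.44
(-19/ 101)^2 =361/ 10201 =0.04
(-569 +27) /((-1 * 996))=271 /498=0.54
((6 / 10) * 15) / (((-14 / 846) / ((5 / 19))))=-19035 / 133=-143.12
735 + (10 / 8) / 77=226385 / 308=735.02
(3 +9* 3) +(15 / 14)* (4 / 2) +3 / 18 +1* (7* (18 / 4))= 1340 / 21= 63.81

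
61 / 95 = 0.64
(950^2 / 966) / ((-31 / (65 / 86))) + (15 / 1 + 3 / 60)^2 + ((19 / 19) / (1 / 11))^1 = 214.72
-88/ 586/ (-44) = 1/ 293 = 0.00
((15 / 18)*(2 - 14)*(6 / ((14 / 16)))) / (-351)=160 / 819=0.20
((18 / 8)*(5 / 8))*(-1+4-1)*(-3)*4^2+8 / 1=-127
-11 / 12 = -0.92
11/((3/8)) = 88/3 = 29.33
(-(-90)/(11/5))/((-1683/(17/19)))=-50/2299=-0.02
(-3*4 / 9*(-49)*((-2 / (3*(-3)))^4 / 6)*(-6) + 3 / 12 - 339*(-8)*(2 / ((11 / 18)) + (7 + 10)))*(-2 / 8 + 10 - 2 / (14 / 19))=9380214604517 / 24249456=386821.65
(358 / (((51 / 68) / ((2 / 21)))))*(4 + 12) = 45824 / 63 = 727.37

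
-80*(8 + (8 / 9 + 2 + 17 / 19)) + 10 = -159490 / 171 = -932.69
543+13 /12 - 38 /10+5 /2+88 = 37847 /60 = 630.78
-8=-8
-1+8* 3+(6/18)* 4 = 73/3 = 24.33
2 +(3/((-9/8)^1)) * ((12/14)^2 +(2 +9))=-29.29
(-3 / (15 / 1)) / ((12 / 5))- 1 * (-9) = 107 / 12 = 8.92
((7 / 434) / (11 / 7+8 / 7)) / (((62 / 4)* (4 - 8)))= -7 / 73036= -0.00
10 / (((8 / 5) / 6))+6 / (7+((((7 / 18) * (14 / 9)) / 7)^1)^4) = 5779067313 / 150664724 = 38.36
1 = 1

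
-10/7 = -1.43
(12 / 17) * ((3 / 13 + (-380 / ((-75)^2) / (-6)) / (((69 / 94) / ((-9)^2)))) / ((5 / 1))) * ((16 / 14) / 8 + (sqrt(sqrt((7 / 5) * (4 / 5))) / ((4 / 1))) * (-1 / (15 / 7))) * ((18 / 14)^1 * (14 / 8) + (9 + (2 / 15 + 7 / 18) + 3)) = -1024850393 * sqrt(10) * 7^(1 / 4) / 14295937500 + 146407199 / 333571875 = 0.07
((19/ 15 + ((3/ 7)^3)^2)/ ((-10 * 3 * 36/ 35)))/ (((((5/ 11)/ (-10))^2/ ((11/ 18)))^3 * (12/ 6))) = -2648288864035903/ 4962182715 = -533694.35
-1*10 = -10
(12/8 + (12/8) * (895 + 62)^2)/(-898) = -1373775/898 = -1529.82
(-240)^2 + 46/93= 5356846/93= 57600.49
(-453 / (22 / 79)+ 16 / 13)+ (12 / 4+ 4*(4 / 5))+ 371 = -1784999 / 1430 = -1248.25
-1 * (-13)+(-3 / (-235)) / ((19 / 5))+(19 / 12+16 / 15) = 279569 / 17860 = 15.65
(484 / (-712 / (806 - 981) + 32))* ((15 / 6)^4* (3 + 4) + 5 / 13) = 402007375 / 109408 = 3674.39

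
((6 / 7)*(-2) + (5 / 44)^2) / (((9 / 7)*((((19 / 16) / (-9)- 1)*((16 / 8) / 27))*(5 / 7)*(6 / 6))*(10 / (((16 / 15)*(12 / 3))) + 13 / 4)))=69724368 / 17652085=3.95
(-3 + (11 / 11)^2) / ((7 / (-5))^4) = -1250 / 2401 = -0.52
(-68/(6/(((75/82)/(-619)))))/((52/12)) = 1275/329927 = 0.00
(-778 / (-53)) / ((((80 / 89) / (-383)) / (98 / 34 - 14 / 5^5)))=-2027257616741 / 112625000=-18000.07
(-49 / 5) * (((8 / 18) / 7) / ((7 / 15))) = -4 / 3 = -1.33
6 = 6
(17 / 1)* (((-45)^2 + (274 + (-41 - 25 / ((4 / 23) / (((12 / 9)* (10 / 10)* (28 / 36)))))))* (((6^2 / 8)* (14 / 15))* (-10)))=-13551958 / 9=-1505773.11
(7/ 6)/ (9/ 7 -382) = -49/ 15990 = -0.00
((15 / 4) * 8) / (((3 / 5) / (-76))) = -3800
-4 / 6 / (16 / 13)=-13 / 24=-0.54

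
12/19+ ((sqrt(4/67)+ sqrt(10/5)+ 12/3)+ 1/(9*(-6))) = 6.27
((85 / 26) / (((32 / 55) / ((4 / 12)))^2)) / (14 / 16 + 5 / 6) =257125 / 409344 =0.63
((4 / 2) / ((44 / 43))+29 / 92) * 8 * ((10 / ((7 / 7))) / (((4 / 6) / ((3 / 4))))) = 204.28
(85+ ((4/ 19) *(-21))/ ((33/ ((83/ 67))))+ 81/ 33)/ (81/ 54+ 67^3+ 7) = 2444604/ 8423406629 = 0.00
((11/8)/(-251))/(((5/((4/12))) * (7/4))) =-11/52710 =-0.00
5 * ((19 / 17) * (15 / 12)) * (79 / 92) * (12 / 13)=112575 / 20332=5.54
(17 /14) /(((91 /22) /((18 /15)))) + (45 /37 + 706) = 83383409 /117845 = 707.57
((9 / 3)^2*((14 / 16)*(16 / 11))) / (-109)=-126 / 1199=-0.11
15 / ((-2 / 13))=-195 / 2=-97.50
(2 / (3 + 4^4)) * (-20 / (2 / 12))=-240 / 259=-0.93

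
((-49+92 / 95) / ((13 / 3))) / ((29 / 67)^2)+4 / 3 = -13861171 / 239685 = -57.83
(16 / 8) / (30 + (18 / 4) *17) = 0.02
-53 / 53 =-1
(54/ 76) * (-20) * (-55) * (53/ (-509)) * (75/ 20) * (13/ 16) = -247.96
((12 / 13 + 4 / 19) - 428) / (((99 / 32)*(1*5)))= -3373952 / 122265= -27.60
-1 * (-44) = 44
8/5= 1.60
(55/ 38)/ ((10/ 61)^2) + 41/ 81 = 3346571/ 61560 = 54.36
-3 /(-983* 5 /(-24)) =-72 /4915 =-0.01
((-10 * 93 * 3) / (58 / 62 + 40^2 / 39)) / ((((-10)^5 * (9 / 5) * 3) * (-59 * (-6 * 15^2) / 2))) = 12493 / 4040724150000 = 0.00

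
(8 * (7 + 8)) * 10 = 1200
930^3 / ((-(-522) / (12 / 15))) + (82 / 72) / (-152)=195619621211 / 158688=1232731.03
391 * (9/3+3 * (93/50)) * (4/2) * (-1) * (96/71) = -16102944/1775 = -9072.08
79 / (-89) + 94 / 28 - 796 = -988739 / 1246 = -793.53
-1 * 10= -10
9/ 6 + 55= 113/ 2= 56.50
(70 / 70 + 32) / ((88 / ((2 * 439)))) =1317 / 4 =329.25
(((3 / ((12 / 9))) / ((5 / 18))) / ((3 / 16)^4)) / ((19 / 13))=425984 / 95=4484.04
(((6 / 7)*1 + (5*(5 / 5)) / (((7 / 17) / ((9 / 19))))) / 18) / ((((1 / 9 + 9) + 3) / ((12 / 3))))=1758 / 14497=0.12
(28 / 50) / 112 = 1 / 200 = 0.00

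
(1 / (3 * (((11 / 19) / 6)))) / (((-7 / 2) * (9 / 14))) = -152 / 99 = -1.54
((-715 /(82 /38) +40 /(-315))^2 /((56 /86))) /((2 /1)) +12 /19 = 598905785701921 /7098889896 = 84366.12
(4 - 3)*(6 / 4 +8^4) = 8195 / 2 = 4097.50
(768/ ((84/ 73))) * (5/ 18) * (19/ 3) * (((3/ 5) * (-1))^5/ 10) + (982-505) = 10234647/ 21875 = 467.87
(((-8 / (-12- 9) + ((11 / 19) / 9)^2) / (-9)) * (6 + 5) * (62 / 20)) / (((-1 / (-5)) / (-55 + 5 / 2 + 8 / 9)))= 24970259347 / 66318588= 376.52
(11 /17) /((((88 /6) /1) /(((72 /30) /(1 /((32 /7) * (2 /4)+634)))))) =2358 /35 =67.37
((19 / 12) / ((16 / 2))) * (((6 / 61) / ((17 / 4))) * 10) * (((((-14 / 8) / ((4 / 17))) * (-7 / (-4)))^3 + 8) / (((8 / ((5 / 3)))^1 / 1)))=-91186127625 / 4349493248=-20.96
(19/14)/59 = 19/826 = 0.02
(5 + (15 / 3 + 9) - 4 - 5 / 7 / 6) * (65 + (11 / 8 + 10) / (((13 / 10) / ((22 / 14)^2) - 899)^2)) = 96029529507153125 / 99279738214356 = 967.26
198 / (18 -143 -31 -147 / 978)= -64548 / 50905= -1.27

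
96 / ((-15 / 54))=-345.60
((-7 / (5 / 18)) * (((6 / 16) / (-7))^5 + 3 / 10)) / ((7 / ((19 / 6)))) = -47087497593 / 13768294400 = -3.42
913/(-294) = -913/294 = -3.11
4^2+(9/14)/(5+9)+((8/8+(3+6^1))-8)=3537/196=18.05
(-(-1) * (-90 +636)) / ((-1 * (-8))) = 273 / 4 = 68.25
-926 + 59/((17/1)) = -15683/17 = -922.53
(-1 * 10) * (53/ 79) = -530/ 79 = -6.71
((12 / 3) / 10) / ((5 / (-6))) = -12 / 25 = -0.48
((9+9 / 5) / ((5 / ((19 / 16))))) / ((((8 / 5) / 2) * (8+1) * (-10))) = -57 / 1600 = -0.04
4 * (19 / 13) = 76 / 13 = 5.85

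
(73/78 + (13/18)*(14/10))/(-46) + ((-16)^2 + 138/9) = 7300441/26910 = 271.29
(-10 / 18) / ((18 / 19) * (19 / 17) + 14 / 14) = -17 / 63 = -0.27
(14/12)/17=7/102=0.07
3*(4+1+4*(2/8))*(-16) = -288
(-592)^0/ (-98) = -1/ 98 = -0.01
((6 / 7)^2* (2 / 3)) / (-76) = -6 / 931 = -0.01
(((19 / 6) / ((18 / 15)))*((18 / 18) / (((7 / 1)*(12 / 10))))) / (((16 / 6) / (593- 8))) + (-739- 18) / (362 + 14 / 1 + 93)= 2020177 / 30016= 67.30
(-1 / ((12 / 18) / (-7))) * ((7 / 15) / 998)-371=-3702531 / 9980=-371.00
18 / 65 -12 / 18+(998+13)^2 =199313519 / 195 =1022120.61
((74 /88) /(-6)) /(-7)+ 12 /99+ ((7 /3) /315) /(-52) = 152531 /1081080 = 0.14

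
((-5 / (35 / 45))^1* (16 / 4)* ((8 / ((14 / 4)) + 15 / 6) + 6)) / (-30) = 453 / 49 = 9.24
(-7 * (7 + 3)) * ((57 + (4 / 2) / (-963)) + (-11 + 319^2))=-6862809730 / 963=-7126489.85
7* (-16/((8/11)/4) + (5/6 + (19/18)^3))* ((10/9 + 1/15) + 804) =-127195185607/262440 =-484663.87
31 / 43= 0.72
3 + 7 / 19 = 64 / 19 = 3.37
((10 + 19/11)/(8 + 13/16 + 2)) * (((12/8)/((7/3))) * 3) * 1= 27864/13321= 2.09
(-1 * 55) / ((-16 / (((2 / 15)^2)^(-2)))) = 2784375 / 256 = 10876.46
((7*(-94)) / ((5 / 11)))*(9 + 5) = -20266.40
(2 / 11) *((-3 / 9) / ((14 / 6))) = -2 / 77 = -0.03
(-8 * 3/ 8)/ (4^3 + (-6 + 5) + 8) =-3/ 71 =-0.04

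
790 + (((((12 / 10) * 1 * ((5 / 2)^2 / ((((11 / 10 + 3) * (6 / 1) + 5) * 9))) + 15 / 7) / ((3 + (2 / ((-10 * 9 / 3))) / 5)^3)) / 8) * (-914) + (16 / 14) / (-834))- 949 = -6537982576285375 / 38844528328704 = -168.31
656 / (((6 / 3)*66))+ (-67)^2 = 148301 / 33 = 4493.97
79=79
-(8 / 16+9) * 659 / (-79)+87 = 26267 / 158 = 166.25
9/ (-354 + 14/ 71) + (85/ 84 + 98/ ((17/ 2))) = 112240397/ 8967840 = 12.52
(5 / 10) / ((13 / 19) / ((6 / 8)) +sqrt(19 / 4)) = 0.16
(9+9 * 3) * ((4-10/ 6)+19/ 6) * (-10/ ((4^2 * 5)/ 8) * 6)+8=-1180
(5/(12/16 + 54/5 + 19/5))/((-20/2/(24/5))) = -48/307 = -0.16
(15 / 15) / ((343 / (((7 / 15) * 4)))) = 4 / 735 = 0.01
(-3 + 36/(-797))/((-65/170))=82518/10361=7.96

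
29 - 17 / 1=12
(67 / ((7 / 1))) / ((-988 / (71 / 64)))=-0.01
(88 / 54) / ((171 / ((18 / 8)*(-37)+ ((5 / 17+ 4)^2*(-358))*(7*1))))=-588655463 / 1334313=-441.17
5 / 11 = 0.45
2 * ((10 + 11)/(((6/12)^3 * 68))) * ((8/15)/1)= 224/85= 2.64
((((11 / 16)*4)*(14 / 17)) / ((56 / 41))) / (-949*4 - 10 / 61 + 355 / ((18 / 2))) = -247599 / 560983408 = -0.00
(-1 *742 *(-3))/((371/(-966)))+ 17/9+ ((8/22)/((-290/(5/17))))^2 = -1533587420527/264680361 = -5794.11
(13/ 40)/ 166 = 13/ 6640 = 0.00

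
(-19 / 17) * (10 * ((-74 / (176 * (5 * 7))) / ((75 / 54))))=6327 / 65450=0.10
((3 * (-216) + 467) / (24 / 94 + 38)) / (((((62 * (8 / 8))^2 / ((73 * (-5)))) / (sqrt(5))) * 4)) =3105055 * sqrt(5) / 27646048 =0.25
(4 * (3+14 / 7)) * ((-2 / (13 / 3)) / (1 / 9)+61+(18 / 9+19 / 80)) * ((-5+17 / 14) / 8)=-3256691 / 5824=-559.18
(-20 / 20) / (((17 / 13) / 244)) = -186.59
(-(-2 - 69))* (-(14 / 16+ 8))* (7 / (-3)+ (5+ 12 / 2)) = -65533 / 12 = -5461.08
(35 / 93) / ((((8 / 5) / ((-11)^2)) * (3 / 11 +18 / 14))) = 326095 / 17856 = 18.26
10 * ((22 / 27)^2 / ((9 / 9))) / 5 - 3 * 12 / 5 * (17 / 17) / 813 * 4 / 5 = 6523208 / 4938975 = 1.32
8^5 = 32768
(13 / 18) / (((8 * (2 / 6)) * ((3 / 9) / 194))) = 1261 / 8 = 157.62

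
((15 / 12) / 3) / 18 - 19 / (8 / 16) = -8203 / 216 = -37.98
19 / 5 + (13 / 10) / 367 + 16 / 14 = 127073 / 25690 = 4.95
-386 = -386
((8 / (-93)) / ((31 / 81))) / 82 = -108 / 39401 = -0.00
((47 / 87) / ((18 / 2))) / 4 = 47 / 3132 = 0.02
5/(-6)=-0.83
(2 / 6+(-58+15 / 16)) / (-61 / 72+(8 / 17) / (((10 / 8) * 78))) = 9026745 / 134042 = 67.34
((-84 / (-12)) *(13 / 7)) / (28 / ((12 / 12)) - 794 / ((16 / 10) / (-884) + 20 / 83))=-142571 / 36103779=-0.00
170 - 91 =79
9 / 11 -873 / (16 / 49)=-470403 / 176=-2672.74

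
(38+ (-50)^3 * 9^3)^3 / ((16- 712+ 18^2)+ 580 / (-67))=6337192453574872466352947 / 3188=1987826992965769280537.31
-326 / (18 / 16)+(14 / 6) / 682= -1778635 / 6138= -289.77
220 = 220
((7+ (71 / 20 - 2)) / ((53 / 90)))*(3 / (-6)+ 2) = 4617 / 212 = 21.78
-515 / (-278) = 515 / 278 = 1.85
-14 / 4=-7 / 2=-3.50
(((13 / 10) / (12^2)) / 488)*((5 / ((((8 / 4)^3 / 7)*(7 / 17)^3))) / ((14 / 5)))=319345 / 771305472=0.00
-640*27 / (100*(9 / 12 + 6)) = -128 / 5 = -25.60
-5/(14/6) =-15/7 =-2.14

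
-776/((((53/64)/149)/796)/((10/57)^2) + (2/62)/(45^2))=-1479066647961600/462749291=-3196259.13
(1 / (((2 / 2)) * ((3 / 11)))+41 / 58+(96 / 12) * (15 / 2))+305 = 64271 / 174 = 369.37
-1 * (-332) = 332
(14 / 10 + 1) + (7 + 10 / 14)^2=15168 / 245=61.91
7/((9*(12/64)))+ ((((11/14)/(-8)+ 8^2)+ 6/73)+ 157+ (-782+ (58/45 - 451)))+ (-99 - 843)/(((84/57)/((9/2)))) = -612278263/157680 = -3883.04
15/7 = 2.14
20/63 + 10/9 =10/7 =1.43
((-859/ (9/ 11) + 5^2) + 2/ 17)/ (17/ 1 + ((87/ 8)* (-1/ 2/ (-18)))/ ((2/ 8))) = -1254320/ 22287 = -56.28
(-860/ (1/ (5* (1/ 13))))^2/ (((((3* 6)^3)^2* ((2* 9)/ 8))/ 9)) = 1155625/ 89813529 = 0.01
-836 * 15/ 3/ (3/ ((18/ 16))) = -3135/ 2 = -1567.50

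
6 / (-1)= -6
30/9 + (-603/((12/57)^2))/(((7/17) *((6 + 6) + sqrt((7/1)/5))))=-166327855/59892 + 3700611 *sqrt(35)/79856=-2502.97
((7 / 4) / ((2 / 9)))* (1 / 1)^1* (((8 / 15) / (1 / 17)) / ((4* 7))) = 51 / 20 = 2.55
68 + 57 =125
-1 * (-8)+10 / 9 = 82 / 9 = 9.11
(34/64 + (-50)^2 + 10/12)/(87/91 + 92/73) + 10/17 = 27132368041/24027936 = 1129.20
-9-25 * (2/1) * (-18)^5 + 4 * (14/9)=850305575/9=94478397.22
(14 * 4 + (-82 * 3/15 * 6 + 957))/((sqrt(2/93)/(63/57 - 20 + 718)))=60743159 * sqrt(186)/190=4360138.10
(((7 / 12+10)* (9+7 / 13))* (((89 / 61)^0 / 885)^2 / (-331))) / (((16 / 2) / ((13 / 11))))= -3937 / 68441333400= -0.00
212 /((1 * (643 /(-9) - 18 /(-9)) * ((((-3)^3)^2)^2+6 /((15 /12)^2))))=-636 /110717675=-0.00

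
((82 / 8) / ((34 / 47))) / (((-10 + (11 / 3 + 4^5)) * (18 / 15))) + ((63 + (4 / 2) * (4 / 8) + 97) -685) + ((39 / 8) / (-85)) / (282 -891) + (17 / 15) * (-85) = -620.32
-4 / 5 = -0.80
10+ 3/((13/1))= 133/13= 10.23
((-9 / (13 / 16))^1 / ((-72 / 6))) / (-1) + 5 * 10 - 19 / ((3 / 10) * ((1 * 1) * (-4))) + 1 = 5141 / 78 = 65.91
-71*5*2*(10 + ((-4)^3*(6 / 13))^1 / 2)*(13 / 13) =44020 / 13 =3386.15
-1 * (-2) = 2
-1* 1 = -1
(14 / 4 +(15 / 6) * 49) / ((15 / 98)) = 4116 / 5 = 823.20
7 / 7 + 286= 287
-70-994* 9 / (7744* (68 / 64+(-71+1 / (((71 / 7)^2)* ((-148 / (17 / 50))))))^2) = -230601531033575896761070 / 3294296471239024546801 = -70.00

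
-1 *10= -10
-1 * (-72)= 72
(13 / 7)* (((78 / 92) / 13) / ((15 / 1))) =13 / 1610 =0.01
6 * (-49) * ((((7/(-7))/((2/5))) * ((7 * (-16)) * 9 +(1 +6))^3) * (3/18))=-245735735245/2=-122867867622.50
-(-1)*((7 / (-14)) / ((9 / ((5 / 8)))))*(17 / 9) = -85 / 1296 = -0.07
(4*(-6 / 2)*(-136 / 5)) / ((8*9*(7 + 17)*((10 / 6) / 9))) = 51 / 50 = 1.02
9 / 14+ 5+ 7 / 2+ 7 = 113 / 7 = 16.14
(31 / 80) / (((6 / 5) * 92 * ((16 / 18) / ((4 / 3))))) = 31 / 5888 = 0.01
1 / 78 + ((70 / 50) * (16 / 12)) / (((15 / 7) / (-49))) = -249629 / 5850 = -42.67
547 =547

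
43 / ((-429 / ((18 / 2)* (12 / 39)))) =-0.28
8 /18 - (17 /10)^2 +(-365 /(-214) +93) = 8884643 /96300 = 92.26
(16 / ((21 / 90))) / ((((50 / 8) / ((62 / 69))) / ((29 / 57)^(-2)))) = 25784064 / 677005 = 38.09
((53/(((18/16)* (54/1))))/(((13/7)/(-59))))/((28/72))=-25016/351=-71.27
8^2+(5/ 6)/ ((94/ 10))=64.09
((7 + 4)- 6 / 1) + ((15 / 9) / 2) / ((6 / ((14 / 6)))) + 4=1007 / 108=9.32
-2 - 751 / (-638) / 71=-1.98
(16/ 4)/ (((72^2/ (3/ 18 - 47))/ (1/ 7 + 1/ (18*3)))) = -17141/ 2939328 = -0.01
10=10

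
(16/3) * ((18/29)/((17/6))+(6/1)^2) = 95232/493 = 193.17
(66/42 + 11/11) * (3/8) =27/28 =0.96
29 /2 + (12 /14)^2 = 15.23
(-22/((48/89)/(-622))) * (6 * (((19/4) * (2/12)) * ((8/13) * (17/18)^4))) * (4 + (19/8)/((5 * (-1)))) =22708592926657/109175040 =208001.69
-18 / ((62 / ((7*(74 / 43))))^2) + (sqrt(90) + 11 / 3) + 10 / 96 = 263658925 / 85290672 + 3*sqrt(10) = 12.58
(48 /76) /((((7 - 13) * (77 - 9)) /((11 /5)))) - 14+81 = 216399 /3230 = 67.00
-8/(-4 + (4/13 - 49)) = 104/685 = 0.15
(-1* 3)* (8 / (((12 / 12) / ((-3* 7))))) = 504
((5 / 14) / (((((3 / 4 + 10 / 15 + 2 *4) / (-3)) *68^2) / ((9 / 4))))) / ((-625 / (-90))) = -729 / 91439600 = -0.00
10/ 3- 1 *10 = -6.67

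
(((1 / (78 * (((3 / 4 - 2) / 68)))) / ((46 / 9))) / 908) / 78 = -17 / 8823490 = -0.00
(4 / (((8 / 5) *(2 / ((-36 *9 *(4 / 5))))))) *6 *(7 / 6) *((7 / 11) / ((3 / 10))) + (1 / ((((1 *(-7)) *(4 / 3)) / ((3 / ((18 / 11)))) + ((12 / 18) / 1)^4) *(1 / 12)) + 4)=-57664243 / 11990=-4809.36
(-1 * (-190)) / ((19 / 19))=190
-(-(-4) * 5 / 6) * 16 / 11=-160 / 33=-4.85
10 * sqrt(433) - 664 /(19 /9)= -5976 /19+ 10 * sqrt(433)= -106.44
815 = 815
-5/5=-1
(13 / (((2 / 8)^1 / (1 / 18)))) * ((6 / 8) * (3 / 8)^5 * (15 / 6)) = 5265 / 131072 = 0.04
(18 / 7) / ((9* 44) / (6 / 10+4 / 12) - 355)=18 / 485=0.04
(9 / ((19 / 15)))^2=18225 / 361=50.48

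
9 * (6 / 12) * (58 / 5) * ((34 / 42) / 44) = 1479 / 1540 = 0.96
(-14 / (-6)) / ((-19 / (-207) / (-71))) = -34293 / 19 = -1804.89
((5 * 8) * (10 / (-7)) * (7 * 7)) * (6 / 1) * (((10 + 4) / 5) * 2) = -94080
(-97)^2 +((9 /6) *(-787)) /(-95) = 1790071 /190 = 9421.43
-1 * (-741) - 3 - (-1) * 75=813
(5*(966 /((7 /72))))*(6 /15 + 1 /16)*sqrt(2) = 22977*sqrt(2) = 32494.39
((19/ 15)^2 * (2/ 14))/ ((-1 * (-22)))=361/ 34650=0.01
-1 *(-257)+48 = 305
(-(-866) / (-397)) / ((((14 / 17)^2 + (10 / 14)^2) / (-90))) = 1103708340 / 6681113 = 165.20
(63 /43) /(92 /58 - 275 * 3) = -1827 /1026797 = -0.00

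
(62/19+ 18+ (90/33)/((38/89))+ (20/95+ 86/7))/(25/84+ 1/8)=1409640/14839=95.00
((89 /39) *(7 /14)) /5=89 /390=0.23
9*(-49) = -441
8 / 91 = 0.09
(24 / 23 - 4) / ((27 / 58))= -3944 / 621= -6.35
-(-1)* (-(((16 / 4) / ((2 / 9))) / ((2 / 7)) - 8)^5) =-503284375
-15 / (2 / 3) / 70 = -9 / 28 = -0.32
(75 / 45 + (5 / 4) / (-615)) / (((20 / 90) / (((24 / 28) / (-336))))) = -351 / 18368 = -0.02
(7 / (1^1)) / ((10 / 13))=91 / 10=9.10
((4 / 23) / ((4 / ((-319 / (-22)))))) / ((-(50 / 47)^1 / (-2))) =1363 / 1150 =1.19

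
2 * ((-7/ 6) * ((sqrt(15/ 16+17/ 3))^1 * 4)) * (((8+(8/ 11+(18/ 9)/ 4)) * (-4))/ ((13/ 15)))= 14210 * sqrt(951)/ 429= 1021.47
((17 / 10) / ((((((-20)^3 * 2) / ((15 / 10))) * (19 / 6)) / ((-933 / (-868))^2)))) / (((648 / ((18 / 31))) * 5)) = -14798313 / 1420053555200000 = -0.00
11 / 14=0.79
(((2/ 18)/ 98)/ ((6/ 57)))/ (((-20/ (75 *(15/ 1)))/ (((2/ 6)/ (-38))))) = 25/ 4704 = 0.01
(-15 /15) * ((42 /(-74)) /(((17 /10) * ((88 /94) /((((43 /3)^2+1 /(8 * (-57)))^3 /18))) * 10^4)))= 58426984827781241 /3400970394894336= 17.18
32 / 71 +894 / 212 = 35129 / 7526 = 4.67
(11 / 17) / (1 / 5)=55 / 17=3.24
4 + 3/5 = 23/5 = 4.60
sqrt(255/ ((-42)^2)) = sqrt(255)/ 42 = 0.38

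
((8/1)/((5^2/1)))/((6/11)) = 44/75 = 0.59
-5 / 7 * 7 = -5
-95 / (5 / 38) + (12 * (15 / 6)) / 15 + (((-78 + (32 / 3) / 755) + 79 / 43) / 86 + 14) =-5920851319 / 8375970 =-706.89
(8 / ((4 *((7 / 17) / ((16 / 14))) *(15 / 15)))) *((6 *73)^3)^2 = 1920496707993166848 / 49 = 39193810367207486.69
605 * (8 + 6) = 8470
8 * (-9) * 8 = -576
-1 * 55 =-55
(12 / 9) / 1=1.33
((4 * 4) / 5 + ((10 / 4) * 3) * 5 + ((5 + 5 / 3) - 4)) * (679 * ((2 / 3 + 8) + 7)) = 41518813 / 90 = 461320.14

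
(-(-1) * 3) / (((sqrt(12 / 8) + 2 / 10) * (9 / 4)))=-40 / 219 + 100 * sqrt(6) / 219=0.94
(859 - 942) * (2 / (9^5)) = -166 / 59049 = -0.00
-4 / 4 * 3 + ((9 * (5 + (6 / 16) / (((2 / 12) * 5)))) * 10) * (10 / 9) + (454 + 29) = 1025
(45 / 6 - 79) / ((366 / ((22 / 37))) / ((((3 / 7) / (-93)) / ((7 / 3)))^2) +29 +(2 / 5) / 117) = -920205 / 2031008746304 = -0.00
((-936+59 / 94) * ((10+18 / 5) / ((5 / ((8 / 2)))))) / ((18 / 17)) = -4065652 / 423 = -9611.47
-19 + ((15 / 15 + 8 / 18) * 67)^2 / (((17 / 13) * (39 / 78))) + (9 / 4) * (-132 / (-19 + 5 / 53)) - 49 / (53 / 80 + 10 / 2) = 993964333751 / 69447618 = 14312.43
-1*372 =-372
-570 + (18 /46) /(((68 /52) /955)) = -111135 /391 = -284.23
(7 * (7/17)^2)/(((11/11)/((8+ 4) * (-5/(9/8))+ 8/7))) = -53704/867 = -61.94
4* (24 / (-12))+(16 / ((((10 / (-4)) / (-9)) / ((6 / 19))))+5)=1443 / 95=15.19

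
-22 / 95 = -0.23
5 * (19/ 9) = 95/ 9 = 10.56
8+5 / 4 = 37 / 4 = 9.25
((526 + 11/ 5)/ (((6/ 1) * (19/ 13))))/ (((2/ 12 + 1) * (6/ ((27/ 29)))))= 16263/ 2030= 8.01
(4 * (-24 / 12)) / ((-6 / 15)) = 20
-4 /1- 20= -24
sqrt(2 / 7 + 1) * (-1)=-3 * sqrt(7) / 7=-1.13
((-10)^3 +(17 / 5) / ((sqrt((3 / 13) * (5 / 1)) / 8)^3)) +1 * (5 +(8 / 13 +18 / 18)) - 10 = 401.13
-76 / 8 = -19 / 2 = -9.50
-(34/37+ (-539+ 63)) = 17578/37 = 475.08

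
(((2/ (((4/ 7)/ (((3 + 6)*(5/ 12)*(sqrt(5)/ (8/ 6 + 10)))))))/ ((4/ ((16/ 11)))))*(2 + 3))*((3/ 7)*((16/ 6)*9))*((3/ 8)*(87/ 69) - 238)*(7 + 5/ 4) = -265507875*sqrt(5)/ 6256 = -94899.88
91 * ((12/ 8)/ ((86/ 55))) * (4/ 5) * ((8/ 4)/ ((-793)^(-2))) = 87834118.47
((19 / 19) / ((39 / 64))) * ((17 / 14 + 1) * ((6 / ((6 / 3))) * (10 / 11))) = 9920 / 1001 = 9.91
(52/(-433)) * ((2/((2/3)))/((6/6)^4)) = -156/433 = -0.36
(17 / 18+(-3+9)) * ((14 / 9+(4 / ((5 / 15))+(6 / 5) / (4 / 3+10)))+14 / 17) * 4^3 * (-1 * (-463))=4104402400 / 1377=2980684.39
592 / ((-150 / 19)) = -5624 / 75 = -74.99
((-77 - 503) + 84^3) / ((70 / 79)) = 23388898 / 35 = 668254.23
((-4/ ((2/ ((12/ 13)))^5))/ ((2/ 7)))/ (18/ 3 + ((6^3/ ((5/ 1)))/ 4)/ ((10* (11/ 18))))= -1247400/ 33045077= -0.04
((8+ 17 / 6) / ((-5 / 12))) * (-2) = 52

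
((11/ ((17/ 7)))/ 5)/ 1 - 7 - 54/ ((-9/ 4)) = 1522/ 85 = 17.91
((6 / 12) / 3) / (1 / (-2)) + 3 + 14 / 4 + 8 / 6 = 15 / 2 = 7.50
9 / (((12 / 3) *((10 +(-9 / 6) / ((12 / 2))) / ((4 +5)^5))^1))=177147 / 13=13626.69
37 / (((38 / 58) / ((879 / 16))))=943167 / 304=3102.52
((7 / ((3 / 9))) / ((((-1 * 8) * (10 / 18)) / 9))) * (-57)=96957 / 40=2423.92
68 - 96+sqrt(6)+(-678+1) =-705+sqrt(6) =-702.55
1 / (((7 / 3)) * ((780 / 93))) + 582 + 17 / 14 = 151649 / 260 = 583.27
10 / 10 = 1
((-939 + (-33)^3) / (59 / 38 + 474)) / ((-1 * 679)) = 200184 / 1752887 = 0.11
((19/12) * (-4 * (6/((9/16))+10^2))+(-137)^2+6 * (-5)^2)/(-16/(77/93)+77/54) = -75750906/74423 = -1017.84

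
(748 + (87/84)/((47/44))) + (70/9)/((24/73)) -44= 25889575/35532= 728.63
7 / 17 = 0.41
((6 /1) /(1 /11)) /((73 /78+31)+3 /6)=234 /115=2.03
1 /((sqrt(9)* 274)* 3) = 1 /2466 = 0.00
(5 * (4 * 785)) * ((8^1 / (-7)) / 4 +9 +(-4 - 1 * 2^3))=-361100 / 7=-51585.71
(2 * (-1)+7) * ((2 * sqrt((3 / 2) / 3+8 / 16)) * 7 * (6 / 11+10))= 8120 / 11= 738.18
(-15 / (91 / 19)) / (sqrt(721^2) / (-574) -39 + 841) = -7790 / 1991717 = -0.00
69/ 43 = 1.60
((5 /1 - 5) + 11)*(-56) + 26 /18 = -5531 /9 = -614.56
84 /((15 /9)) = 252 /5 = 50.40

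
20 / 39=0.51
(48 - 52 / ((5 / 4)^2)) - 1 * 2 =318 / 25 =12.72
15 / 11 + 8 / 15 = 313 / 165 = 1.90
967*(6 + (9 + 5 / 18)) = 265925 / 18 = 14773.61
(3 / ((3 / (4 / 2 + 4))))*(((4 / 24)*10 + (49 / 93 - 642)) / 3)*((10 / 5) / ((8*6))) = -9917 / 186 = -53.32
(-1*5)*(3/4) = -15/4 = -3.75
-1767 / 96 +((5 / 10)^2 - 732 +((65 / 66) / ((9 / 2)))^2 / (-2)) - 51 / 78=-27551813233 / 36694944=-750.83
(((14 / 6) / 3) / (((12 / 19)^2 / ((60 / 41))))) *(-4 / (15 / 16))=-40432 / 3321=-12.17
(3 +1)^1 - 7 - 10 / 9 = -4.11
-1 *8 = -8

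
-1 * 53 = -53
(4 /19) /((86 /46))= 92 /817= 0.11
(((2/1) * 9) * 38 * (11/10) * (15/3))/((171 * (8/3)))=33/4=8.25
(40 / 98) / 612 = 5 / 7497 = 0.00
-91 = -91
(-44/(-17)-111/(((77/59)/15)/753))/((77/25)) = -31437571175/100793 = -311902.33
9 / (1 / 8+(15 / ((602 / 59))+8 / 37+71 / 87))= 69762168 / 20365963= 3.43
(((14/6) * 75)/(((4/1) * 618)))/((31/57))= 3325/25544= 0.13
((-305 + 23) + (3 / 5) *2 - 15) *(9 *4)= -53244 / 5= -10648.80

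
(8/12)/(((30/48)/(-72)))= -384/5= -76.80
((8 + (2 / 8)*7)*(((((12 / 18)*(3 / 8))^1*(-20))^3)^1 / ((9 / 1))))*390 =-105625 / 2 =-52812.50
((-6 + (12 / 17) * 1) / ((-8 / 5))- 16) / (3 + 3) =-863 / 408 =-2.12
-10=-10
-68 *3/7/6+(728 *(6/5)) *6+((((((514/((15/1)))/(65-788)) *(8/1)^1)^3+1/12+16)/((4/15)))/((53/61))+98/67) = 179492714173579026007/33819416087108400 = 5307.39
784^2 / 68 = 153664 / 17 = 9039.06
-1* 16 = -16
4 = 4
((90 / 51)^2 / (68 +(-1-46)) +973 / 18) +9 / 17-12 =1556089 / 36414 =42.73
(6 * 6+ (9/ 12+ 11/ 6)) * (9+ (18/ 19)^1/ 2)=365.53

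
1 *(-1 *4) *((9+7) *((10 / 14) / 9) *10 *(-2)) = 6400 / 63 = 101.59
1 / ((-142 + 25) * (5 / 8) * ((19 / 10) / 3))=-0.02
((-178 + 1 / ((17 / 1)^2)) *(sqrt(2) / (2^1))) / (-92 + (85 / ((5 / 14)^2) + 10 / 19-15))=-1628965 *sqrt(2) / 10248518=-0.22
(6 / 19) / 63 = 2 / 399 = 0.01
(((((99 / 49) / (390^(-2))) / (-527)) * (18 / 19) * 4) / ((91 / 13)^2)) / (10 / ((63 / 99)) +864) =-542084400 / 10574699261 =-0.05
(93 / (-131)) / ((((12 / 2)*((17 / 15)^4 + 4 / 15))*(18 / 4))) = -174375 / 12709751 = -0.01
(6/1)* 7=42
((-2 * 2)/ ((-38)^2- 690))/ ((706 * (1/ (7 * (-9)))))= 63/ 133081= 0.00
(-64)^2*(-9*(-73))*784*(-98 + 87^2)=15762319147008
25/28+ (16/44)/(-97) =26563/29876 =0.89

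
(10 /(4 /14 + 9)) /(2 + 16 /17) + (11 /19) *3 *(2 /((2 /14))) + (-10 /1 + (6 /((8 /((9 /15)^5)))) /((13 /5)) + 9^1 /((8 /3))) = 22328027 /1235000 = 18.08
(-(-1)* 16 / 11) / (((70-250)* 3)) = -4 / 1485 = -0.00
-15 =-15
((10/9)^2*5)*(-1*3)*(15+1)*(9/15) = -1600/9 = -177.78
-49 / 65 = -0.75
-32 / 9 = -3.56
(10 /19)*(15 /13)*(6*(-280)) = -252000 /247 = -1020.24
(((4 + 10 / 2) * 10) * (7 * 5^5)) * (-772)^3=-905821182000000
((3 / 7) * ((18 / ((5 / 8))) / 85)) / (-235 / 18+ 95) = 0.00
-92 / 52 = -23 / 13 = -1.77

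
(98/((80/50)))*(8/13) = 490/13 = 37.69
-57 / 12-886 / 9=-103.19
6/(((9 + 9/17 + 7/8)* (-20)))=-204/7075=-0.03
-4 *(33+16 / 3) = -460 / 3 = -153.33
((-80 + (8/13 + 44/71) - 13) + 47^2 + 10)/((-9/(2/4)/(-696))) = 227758808/2769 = 82253.09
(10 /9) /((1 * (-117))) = -10 /1053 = -0.01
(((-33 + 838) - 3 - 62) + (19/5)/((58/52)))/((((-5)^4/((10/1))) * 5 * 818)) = 107794/37065625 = 0.00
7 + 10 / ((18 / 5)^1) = 88 / 9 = 9.78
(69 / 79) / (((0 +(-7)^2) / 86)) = 5934 / 3871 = 1.53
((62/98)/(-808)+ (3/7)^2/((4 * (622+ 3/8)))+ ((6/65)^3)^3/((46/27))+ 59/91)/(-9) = -0.07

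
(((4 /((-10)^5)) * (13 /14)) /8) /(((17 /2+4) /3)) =-39 /35000000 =-0.00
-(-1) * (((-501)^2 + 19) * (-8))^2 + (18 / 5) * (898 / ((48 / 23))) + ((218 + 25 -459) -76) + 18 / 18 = 4032706586858.05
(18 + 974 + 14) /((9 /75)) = 25150 /3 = 8383.33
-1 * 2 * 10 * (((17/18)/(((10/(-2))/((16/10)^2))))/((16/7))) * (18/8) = 238/25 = 9.52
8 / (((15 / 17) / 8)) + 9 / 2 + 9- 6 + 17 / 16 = 81.10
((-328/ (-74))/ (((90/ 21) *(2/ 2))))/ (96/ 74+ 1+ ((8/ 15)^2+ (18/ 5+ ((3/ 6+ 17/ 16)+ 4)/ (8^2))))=8816640/ 53439037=0.16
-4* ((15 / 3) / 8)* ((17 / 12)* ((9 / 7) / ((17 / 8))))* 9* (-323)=43605 / 7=6229.29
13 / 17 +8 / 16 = 43 / 34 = 1.26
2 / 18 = 1 / 9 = 0.11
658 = 658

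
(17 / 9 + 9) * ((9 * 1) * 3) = 294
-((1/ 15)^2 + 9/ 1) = -2026/ 225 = -9.00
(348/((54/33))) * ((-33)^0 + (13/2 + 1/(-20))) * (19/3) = 903089/90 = 10034.32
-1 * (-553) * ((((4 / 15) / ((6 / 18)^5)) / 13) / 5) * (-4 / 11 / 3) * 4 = -955584 / 3575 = -267.30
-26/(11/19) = -494/11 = -44.91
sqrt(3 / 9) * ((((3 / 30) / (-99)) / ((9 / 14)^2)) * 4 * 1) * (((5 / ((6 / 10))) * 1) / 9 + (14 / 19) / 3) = -0.01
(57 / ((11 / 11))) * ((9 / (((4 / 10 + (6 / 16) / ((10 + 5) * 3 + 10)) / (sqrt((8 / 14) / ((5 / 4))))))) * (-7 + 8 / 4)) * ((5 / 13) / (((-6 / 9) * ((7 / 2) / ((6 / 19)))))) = 4276800 * sqrt(35) / 114023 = 221.90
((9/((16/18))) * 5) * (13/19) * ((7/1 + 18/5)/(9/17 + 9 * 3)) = 8109/608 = 13.34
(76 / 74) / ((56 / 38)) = 0.70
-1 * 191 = -191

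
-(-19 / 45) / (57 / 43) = 43 / 135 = 0.32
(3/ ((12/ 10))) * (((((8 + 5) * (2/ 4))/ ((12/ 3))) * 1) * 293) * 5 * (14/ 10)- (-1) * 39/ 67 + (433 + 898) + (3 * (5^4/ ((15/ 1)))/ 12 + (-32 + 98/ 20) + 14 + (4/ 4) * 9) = 9670.09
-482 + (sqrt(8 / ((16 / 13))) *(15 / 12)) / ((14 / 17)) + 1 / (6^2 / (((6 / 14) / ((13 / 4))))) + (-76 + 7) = -547.13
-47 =-47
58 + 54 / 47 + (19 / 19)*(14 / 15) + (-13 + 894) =663463 / 705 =941.08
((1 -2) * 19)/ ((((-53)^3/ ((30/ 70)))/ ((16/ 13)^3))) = 233472/ 2289579383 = 0.00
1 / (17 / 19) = 19 / 17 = 1.12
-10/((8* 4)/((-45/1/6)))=75/32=2.34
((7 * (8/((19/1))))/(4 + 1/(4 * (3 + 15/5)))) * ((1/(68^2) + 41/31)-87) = -1031630292/16511437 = -62.48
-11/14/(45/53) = -583/630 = -0.93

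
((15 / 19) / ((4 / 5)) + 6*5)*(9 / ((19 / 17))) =360315 / 1444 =249.53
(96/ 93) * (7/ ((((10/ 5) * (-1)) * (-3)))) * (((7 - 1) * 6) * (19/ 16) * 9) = 14364/ 31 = 463.35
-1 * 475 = -475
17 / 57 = 0.30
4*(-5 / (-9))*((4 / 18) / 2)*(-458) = -9160 / 81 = -113.09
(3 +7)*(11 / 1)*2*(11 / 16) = 605 / 4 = 151.25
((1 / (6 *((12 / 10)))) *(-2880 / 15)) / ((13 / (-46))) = 3680 / 39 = 94.36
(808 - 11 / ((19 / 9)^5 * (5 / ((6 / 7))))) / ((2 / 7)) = 2827.84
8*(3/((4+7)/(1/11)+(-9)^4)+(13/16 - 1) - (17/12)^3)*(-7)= 122459575/721656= 169.69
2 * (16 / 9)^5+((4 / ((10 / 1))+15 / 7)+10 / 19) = 1515125089 / 39267585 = 38.58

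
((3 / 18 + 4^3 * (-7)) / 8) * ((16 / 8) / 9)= -2687 / 216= -12.44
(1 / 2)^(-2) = 4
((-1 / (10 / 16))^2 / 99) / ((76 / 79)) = 1264 / 47025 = 0.03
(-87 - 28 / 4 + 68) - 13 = -39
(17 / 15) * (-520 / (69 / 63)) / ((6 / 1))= -89.68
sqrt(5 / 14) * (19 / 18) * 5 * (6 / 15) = 19 * sqrt(70) / 126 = 1.26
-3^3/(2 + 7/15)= -405/37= -10.95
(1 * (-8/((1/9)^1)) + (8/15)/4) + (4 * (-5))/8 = -2231/30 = -74.37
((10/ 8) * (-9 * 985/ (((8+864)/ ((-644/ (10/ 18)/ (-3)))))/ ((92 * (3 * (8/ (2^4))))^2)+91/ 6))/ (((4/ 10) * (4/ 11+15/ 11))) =247537675/ 9145536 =27.07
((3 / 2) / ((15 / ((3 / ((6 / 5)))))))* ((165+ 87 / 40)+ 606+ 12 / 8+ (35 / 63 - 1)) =278723 / 1440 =193.56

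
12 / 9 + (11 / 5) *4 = 152 / 15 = 10.13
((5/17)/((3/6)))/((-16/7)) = -35/136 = -0.26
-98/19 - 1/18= -1783/342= -5.21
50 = 50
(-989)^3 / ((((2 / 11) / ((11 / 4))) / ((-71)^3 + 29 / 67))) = 350859775992889449 / 67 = 5236713074520738.04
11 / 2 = 5.50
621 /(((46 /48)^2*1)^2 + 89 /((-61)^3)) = 46765552766976 /63489061957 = 736.59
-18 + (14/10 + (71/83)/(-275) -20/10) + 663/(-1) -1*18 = -15968441/22825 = -699.60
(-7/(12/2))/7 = -1/6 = -0.17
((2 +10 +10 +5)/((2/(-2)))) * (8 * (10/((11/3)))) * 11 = -6480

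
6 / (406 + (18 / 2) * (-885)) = -6 / 7559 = -0.00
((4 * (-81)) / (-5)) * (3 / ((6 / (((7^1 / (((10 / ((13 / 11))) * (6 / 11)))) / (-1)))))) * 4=-4914 / 25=-196.56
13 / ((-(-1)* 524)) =13 / 524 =0.02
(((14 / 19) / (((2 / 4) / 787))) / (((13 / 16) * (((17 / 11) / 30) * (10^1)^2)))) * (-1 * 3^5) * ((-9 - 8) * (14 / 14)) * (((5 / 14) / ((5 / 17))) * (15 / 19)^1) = 5149737648 / 4693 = 1097323.17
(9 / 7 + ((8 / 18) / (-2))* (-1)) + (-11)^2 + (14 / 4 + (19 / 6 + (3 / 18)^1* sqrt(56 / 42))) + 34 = sqrt(3) / 9 + 10280 / 63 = 163.37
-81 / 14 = -5.79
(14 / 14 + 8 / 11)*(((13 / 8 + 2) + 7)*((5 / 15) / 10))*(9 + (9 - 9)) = 969 / 176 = 5.51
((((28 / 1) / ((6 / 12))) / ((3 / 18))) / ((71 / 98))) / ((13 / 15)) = 493920 / 923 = 535.12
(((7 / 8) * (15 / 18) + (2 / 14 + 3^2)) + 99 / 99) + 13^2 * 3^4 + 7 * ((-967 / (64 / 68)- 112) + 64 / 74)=4452104 / 777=5729.86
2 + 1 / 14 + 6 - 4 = 4.07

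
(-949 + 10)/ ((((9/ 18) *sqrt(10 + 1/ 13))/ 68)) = -127704 *sqrt(1703)/ 131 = -40229.12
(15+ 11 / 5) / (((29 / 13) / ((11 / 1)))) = 12298 / 145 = 84.81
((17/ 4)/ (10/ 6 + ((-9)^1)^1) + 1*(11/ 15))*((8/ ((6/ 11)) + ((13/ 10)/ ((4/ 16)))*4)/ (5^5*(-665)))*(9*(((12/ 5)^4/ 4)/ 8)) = -65772/ 2685546875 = -0.00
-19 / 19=-1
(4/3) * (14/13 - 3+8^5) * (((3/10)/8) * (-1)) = -425959/260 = -1638.30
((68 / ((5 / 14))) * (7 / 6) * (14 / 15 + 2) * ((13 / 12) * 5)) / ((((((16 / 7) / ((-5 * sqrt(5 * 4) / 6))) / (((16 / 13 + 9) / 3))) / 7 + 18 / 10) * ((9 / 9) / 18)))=1291760742272 * sqrt(5) / 5732455887 + 202365498975640 / 5732455887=35805.59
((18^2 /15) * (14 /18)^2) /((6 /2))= 196 /45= 4.36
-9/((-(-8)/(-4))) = 9/2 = 4.50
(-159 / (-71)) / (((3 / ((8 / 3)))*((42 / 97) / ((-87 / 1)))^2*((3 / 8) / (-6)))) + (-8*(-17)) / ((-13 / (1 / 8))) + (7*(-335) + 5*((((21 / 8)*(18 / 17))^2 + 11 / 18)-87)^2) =-98478539812892946137 / 78328254880512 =-1257254.36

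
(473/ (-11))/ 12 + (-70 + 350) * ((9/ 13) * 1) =29681/ 156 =190.26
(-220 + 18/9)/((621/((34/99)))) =-7412/61479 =-0.12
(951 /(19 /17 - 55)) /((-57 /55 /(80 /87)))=5927900 /378537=15.66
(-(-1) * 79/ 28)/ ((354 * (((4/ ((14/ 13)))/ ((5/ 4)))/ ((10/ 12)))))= 1975/ 883584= 0.00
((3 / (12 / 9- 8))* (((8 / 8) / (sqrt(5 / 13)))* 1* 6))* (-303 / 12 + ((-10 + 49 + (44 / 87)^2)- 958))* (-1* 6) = -257223321* sqrt(65) / 84100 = -24658.75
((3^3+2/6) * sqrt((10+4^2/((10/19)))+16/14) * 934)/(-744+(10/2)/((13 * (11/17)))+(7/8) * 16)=-10952084 * sqrt(50890)/10952025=-225.59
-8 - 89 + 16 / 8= -95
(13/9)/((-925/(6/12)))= -13/16650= -0.00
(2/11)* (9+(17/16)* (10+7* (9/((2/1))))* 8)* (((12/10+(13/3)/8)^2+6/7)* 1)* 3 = 567465649/739200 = 767.68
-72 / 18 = -4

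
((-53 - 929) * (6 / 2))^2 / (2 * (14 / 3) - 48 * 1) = -6509187 / 29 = -224454.72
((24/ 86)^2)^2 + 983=3360702119/ 3418801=983.01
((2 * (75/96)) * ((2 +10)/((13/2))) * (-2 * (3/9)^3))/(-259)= 25/30303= 0.00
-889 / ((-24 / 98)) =43561 / 12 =3630.08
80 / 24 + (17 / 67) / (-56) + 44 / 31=1656803 / 348936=4.75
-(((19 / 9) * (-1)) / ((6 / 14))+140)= -3647 / 27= -135.07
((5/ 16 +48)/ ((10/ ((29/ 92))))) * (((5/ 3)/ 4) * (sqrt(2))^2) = 22417/ 17664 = 1.27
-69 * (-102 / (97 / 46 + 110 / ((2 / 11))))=35972 / 3103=11.59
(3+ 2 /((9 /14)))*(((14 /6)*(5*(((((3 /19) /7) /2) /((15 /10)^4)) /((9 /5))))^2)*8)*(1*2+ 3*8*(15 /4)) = 1619200000 /4028854221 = 0.40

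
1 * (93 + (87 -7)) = 173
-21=-21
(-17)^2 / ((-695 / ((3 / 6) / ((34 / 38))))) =-0.23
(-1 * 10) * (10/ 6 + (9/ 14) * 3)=-755/ 21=-35.95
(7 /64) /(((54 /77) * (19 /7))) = 3773 /65664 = 0.06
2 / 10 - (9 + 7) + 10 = -29 / 5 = -5.80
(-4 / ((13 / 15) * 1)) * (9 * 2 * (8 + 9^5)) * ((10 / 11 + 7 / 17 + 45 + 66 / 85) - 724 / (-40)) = -777618401364 / 2431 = -319875936.39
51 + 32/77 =3959/77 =51.42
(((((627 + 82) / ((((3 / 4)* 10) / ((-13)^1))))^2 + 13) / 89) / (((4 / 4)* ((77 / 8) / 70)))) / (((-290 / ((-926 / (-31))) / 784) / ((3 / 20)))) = -493400913923008 / 330045375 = -1494948.73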